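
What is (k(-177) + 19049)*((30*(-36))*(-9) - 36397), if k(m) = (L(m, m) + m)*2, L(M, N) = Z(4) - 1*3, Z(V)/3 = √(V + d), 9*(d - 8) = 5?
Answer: -498566453 - 53354*√113 ≈ -4.9913e+8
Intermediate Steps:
d = 77/9 (d = 8 + (⅑)*5 = 8 + 5/9 = 77/9 ≈ 8.5556)
Z(V) = 3*√(77/9 + V) (Z(V) = 3*√(V + 77/9) = 3*√(77/9 + V))
L(M, N) = -3 + √113 (L(M, N) = √(77 + 9*4) - 1*3 = √(77 + 36) - 3 = √113 - 3 = -3 + √113)
k(m) = -6 + 2*m + 2*√113 (k(m) = ((-3 + √113) + m)*2 = (-3 + m + √113)*2 = -6 + 2*m + 2*√113)
(k(-177) + 19049)*((30*(-36))*(-9) - 36397) = ((-6 + 2*(-177) + 2*√113) + 19049)*((30*(-36))*(-9) - 36397) = ((-6 - 354 + 2*√113) + 19049)*(-1080*(-9) - 36397) = ((-360 + 2*√113) + 19049)*(9720 - 36397) = (18689 + 2*√113)*(-26677) = -498566453 - 53354*√113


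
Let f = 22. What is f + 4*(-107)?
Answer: -406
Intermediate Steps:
f + 4*(-107) = 22 + 4*(-107) = 22 - 428 = -406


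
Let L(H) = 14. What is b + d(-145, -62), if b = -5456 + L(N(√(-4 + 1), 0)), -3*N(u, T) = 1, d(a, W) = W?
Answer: -5504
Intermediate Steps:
N(u, T) = -⅓ (N(u, T) = -⅓*1 = -⅓)
b = -5442 (b = -5456 + 14 = -5442)
b + d(-145, -62) = -5442 - 62 = -5504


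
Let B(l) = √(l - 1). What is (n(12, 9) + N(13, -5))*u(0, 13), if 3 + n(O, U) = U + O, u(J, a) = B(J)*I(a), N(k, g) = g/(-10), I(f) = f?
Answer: 481*I/2 ≈ 240.5*I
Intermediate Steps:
B(l) = √(-1 + l)
N(k, g) = -g/10 (N(k, g) = g*(-⅒) = -g/10)
u(J, a) = a*√(-1 + J) (u(J, a) = √(-1 + J)*a = a*√(-1 + J))
n(O, U) = -3 + O + U (n(O, U) = -3 + (U + O) = -3 + (O + U) = -3 + O + U)
(n(12, 9) + N(13, -5))*u(0, 13) = ((-3 + 12 + 9) - ⅒*(-5))*(13*√(-1 + 0)) = (18 + ½)*(13*√(-1)) = 37*(13*I)/2 = 481*I/2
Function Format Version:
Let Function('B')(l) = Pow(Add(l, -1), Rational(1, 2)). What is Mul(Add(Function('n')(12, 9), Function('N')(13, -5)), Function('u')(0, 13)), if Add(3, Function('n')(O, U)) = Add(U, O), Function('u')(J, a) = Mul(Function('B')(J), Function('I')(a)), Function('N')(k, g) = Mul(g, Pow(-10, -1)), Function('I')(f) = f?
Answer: Mul(Rational(481, 2), I) ≈ Mul(240.50, I)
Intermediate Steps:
Function('B')(l) = Pow(Add(-1, l), Rational(1, 2))
Function('N')(k, g) = Mul(Rational(-1, 10), g) (Function('N')(k, g) = Mul(g, Rational(-1, 10)) = Mul(Rational(-1, 10), g))
Function('u')(J, a) = Mul(a, Pow(Add(-1, J), Rational(1, 2))) (Function('u')(J, a) = Mul(Pow(Add(-1, J), Rational(1, 2)), a) = Mul(a, Pow(Add(-1, J), Rational(1, 2))))
Function('n')(O, U) = Add(-3, O, U) (Function('n')(O, U) = Add(-3, Add(U, O)) = Add(-3, Add(O, U)) = Add(-3, O, U))
Mul(Add(Function('n')(12, 9), Function('N')(13, -5)), Function('u')(0, 13)) = Mul(Add(Add(-3, 12, 9), Mul(Rational(-1, 10), -5)), Mul(13, Pow(Add(-1, 0), Rational(1, 2)))) = Mul(Add(18, Rational(1, 2)), Mul(13, Pow(-1, Rational(1, 2)))) = Mul(Rational(37, 2), Mul(13, I)) = Mul(Rational(481, 2), I)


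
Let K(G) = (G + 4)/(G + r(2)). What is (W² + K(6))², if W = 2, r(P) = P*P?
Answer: 25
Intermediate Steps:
r(P) = P²
K(G) = 1 (K(G) = (G + 4)/(G + 2²) = (4 + G)/(G + 4) = (4 + G)/(4 + G) = 1)
(W² + K(6))² = (2² + 1)² = (4 + 1)² = 5² = 25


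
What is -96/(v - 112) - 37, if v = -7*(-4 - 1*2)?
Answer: -1247/35 ≈ -35.629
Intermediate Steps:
v = 42 (v = -7*(-4 - 2) = -7*(-6) = 42)
-96/(v - 112) - 37 = -96/(42 - 112) - 37 = -96/(-70) - 37 = -1/70*(-96) - 37 = 48/35 - 37 = -1247/35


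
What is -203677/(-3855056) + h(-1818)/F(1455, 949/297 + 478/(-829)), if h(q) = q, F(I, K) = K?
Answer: -101497086574057/146209801840 ≈ -694.19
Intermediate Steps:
-203677/(-3855056) + h(-1818)/F(1455, 949/297 + 478/(-829)) = -203677/(-3855056) - 1818/(949/297 + 478/(-829)) = -203677*(-1/3855056) - 1818/(949*(1/297) + 478*(-1/829)) = 11981/226768 - 1818/(949/297 - 478/829) = 11981/226768 - 1818/644755/246213 = 11981/226768 - 1818*246213/644755 = 11981/226768 - 447615234/644755 = -101497086574057/146209801840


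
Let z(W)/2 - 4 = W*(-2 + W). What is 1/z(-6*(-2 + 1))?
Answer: 1/56 ≈ 0.017857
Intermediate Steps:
z(W) = 8 + 2*W*(-2 + W) (z(W) = 8 + 2*(W*(-2 + W)) = 8 + 2*W*(-2 + W))
1/z(-6*(-2 + 1)) = 1/(8 - (-24)*(-2 + 1) + 2*(-6*(-2 + 1))**2) = 1/(8 - (-24)*(-1) + 2*(-6*(-1))**2) = 1/(8 - 4*6 + 2*6**2) = 1/(8 - 24 + 2*36) = 1/(8 - 24 + 72) = 1/56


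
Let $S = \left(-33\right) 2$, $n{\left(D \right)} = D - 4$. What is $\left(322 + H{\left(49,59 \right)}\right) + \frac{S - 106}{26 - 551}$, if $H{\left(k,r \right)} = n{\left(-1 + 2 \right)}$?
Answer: $\frac{167647}{525} \approx 319.33$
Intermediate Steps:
$n{\left(D \right)} = -4 + D$ ($n{\left(D \right)} = D - 4 = -4 + D$)
$H{\left(k,r \right)} = -3$ ($H{\left(k,r \right)} = -4 + \left(-1 + 2\right) = -4 + 1 = -3$)
$S = -66$
$\left(322 + H{\left(49,59 \right)}\right) + \frac{S - 106}{26 - 551} = \left(322 - 3\right) + \frac{-66 - 106}{26 - 551} = 319 - \frac{172}{-525} = 319 - - \frac{172}{525} = 319 + \frac{172}{525} = \frac{167647}{525}$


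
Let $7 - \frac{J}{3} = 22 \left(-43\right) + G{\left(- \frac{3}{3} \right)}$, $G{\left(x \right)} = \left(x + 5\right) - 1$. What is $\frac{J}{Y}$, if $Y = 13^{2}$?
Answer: $\frac{2850}{169} \approx 16.864$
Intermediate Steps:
$G{\left(x \right)} = 4 + x$ ($G{\left(x \right)} = \left(5 + x\right) - 1 = 4 + x$)
$J = 2850$ ($J = 21 - 3 \left(22 \left(-43\right) + \left(4 - \frac{3}{3}\right)\right) = 21 - 3 \left(-946 + \left(4 - 1\right)\right) = 21 - 3 \left(-946 + 3\right) = 21 - -2829 = 21 + 2829 = 2850$)
$Y = 169$
$\frac{J}{Y} = \frac{2850}{169}$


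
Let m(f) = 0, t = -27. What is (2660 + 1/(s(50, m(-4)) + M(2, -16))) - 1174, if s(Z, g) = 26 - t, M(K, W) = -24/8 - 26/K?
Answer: 54983/37 ≈ 1486.0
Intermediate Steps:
M(K, W) = -3 - 26/K (M(K, W) = -24*1/8 - 26/K = -3 - 26/K)
s(Z, g) = 53 (s(Z, g) = 26 - 1*(-27) = 26 + 27 = 53)
(2660 + 1/(s(50, m(-4)) + M(2, -16))) - 1174 = (2660 + 1/(53 + (-3 - 26/2))) - 1174 = (2660 + 1/(53 + (-3 - 26*1/2))) - 1174 = (2660 + 1/(53 + (-3 - 13))) - 1174 = (2660 + 1/(53 - 16)) - 1174 = (2660 + 1/37) - 1174 = 98421/37 - 1174 = 54983/37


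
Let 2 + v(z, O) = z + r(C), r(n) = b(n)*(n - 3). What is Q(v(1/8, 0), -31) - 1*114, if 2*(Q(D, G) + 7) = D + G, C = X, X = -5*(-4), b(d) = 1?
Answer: -2063/16 ≈ -128.94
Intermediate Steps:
X = 20
C = 20
r(n) = -3 + n (r(n) = 1*(n - 3) = 1*(-3 + n) = -3 + n)
v(z, O) = 15 + z (v(z, O) = -2 + (z + (-3 + 20)) = -2 + (z + 17) = -2 + (17 + z) = 15 + z)
Q(D, G) = -7 + D/2 + G/2 (Q(D, G) = -7 + (D + G)/2 = -7 + (D/2 + G/2) = -7 + D/2 + G/2)
Q(v(1/8, 0), -31) - 1*114 = (-7 + (15 + 1/8)/2 + (1/2)*(-31)) - 1*114 = (-7 + (15 + 1/8)/2 - 31/2) - 114 = (-7 + (1/2)*(121/8) - 31/2) - 114 = (-7 + 121/16 - 31/2) - 114 = -239/16 - 114 = -2063/16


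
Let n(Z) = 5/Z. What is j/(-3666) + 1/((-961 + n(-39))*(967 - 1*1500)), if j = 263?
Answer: -202089487/2817035052 ≈ -0.071738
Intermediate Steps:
j/(-3666) + 1/((-961 + n(-39))*(967 - 1*1500)) = 263/(-3666) + 1/((-961 + 5/(-39))*(967 - 1*1500)) = 263*(-1/3666) + 1/((-961 + 5*(-1/39))*(967 - 1500)) = -263/3666 + 1/(-961 - 5/39*(-533)) = -263/3666 - 1/533/(-37484/39) = -263/3666 - 39/37484*(-1/533) = -263/3666 + 3/1536844 = -202089487/2817035052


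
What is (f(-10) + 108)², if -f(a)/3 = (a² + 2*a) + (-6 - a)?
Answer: 20736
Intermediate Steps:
f(a) = 18 - 3*a - 3*a² (f(a) = -3*((a² + 2*a) + (-6 - a)) = -3*(-6 + a + a²) = 18 - 3*a - 3*a²)
(f(-10) + 108)² = ((18 - 3*(-10) - 3*(-10)²) + 108)² = ((18 + 30 - 3*100) + 108)² = ((18 + 30 - 300) + 108)² = (-252 + 108)² = (-144)² = 20736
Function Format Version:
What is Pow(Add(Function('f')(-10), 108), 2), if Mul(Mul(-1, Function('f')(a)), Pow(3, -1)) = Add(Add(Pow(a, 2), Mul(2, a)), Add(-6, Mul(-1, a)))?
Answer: 20736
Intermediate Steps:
Function('f')(a) = Add(18, Mul(-3, a), Mul(-3, Pow(a, 2))) (Function('f')(a) = Mul(-3, Add(Add(Pow(a, 2), Mul(2, a)), Add(-6, Mul(-1, a)))) = Mul(-3, Add(-6, a, Pow(a, 2))) = Add(18, Mul(-3, a), Mul(-3, Pow(a, 2))))
Pow(Add(Function('f')(-10), 108), 2) = Pow(Add(Add(18, Mul(-3, -10), Mul(-3, Pow(-10, 2))), 108), 2) = Pow(Add(Add(18, 30, Mul(-3, 100)), 108), 2) = Pow(Add(Add(18, 30, -300), 108), 2) = Pow(Add(-252, 108), 2) = Pow(-144, 2) = 20736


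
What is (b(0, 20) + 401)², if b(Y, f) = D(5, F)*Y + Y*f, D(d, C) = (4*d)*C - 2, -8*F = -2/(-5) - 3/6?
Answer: 160801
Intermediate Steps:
F = 1/80 (F = -(-2/(-5) - 3/6)/8 = -(-2*(-⅕) - 3*⅙)/8 = -(⅖ - ½)/8 = -⅛*(-⅒) = 1/80 ≈ 0.012500)
D(d, C) = -2 + 4*C*d (D(d, C) = 4*C*d - 2 = -2 + 4*C*d)
b(Y, f) = -7*Y/4 + Y*f (b(Y, f) = (-2 + 4*(1/80)*5)*Y + Y*f = (-2 + ¼)*Y + Y*f = -7*Y/4 + Y*f)
(b(0, 20) + 401)² = ((¼)*0*(-7 + 4*20) + 401)² = ((¼)*0*(-7 + 80) + 401)² = ((¼)*0*73 + 401)² = (0 + 401)² = 401² = 160801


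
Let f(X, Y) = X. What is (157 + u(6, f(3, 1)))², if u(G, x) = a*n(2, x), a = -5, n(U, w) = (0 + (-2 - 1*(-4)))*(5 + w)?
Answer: 5929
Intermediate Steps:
n(U, w) = 10 + 2*w (n(U, w) = (0 + (-2 + 4))*(5 + w) = (0 + 2)*(5 + w) = 2*(5 + w) = 10 + 2*w)
u(G, x) = -50 - 10*x (u(G, x) = -5*(10 + 2*x) = -50 - 10*x)
(157 + u(6, f(3, 1)))² = (157 + (-50 - 10*3))² = (157 + (-50 - 30))² = (157 - 80)² = 77² = 5929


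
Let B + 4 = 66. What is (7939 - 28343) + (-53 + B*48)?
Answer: -17481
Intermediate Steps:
B = 62 (B = -4 + 66 = 62)
(7939 - 28343) + (-53 + B*48) = (7939 - 28343) + (-53 + 62*48) = -20404 + (-53 + 2976) = -20404 + 2923 = -17481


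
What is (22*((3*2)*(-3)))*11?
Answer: -4356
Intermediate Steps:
(22*((3*2)*(-3)))*11 = (22*(6*(-3)))*11 = (22*(-18))*11 = -396*11 = -4356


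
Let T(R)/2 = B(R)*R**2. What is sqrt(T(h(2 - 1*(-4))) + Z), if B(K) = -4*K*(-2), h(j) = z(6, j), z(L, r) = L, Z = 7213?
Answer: sqrt(10669) ≈ 103.29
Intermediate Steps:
h(j) = 6
B(K) = 8*K
T(R) = 16*R**3 (T(R) = 2*((8*R)*R**2) = 2*(8*R**3) = 16*R**3)
sqrt(T(h(2 - 1*(-4))) + Z) = sqrt(16*6**3 + 7213) = sqrt(16*216 + 7213) = sqrt(3456 + 7213) = sqrt(10669)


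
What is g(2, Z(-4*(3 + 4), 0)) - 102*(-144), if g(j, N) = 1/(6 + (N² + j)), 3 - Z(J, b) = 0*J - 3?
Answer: 646273/44 ≈ 14688.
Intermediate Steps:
Z(J, b) = 6 (Z(J, b) = 3 - (0*J - 3) = 3 - (0 - 3) = 3 - 1*(-3) = 3 + 3 = 6)
g(j, N) = 1/(6 + j + N²) (g(j, N) = 1/(6 + (j + N²)) = 1/(6 + j + N²))
g(2, Z(-4*(3 + 4), 0)) - 102*(-144) = 1/(6 + 2 + 6²) - 102*(-144) = 1/(6 + 2 + 36) + 14688 = 1/44 + 14688 = 646273/44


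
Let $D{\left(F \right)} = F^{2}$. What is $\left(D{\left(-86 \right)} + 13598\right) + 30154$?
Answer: $51148$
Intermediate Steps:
$\left(D{\left(-86 \right)} + 13598\right) + 30154 = \left(\left(-86\right)^{2} + 13598\right) + 30154 = \left(7396 + 13598\right) + 30154 = 20994 + 30154 = 51148$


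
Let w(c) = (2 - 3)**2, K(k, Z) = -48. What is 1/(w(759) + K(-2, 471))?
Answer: -1/47 ≈ -0.021277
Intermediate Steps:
w(c) = 1 (w(c) = (-1)**2 = 1)
1/(w(759) + K(-2, 471)) = 1/(1 - 48) = 1/(-47) = -1/47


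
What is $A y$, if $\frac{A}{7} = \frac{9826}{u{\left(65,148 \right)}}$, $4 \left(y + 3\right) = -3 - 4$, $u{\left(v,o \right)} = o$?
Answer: $- \frac{653429}{296} \approx -2207.5$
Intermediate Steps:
$y = - \frac{19}{4}$ ($y = -3 + \frac{-3 - 4}{4} = -3 + \frac{1}{4} \left(-7\right) = -3 - \frac{7}{4} = - \frac{19}{4} \approx -4.75$)
$A = \frac{34391}{74}$ ($A = 7 \cdot \frac{9826}{148} = 7 \cdot 9826 \cdot \frac{1}{148} = 7 \cdot \frac{4913}{74} = \frac{34391}{74} \approx 464.74$)
$A y = \frac{34391}{74} \left(- \frac{19}{4}\right) = - \frac{653429}{296}$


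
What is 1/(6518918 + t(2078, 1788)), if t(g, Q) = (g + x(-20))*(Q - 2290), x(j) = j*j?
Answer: 1/5274962 ≈ 1.8957e-7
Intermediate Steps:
x(j) = j²
t(g, Q) = (-2290 + Q)*(400 + g) (t(g, Q) = (g + (-20)²)*(Q - 2290) = (g + 400)*(-2290 + Q) = (400 + g)*(-2290 + Q) = (-2290 + Q)*(400 + g))
1/(6518918 + t(2078, 1788)) = 1/(6518918 + (-916000 - 2290*2078 + 400*1788 + 1788*2078)) = 1/(6518918 + (-916000 - 4758620 + 715200 + 3715464)) = 1/(6518918 - 1243956) = 1/5274962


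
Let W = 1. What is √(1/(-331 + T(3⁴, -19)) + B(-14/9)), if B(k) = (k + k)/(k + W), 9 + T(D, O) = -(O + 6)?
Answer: √14961885/1635 ≈ 2.3658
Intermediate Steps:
T(D, O) = -15 - O (T(D, O) = -9 - (O + 6) = -9 - (6 + O) = -9 + (-6 - O) = -15 - O)
B(k) = 2*k/(1 + k) (B(k) = (k + k)/(k + 1) = (2*k)/(1 + k) = 2*k/(1 + k))
√(1/(-331 + T(3⁴, -19)) + B(-14/9)) = √(1/(-331 + (-15 - 1*(-19))) + 2*(-14/9)/(1 - 14/9)) = √(1/(-331 + (-15 + 19)) + 2*(-14*⅑)/(1 - 14*⅑)) = √(1/(-331 + 4) + 2*(-14/9)/(1 - 14/9)) = √(1/(-327) + 2*(-14/9)/(-5/9)) = √(-1/327 + 2*(-14/9)*(-9/5)) = √(-1/327 + 28/5) = √(9151/1635) = √14961885/1635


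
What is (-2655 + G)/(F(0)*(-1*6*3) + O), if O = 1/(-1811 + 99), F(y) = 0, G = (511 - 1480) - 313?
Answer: 6740144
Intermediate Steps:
G = -1282 (G = -969 - 313 = -1282)
O = -1/1712 (O = 1/(-1712) = -1/1712 ≈ -0.00058411)
(-2655 + G)/(F(0)*(-1*6*3) + O) = (-2655 - 1282)/(0*(-1*6*3) - 1/1712) = -3937/(0*(-6*3) - 1/1712) = -3937/(0*(-18) - 1/1712) = -3937/(0 - 1/1712) = -3937/(-1/1712) = -3937*(-1712) = 6740144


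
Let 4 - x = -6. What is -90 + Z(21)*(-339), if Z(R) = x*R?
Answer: -71280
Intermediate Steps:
x = 10 (x = 4 - 1*(-6) = 4 + 6 = 10)
Z(R) = 10*R
-90 + Z(21)*(-339) = -90 + (10*21)*(-339) = -90 + 210*(-339) = -90 - 71190 = -71280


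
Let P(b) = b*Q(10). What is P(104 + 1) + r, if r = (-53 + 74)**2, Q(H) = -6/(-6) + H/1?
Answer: 1596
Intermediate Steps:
Q(H) = 1 + H (Q(H) = -6*(-1/6) + H*1 = 1 + H)
P(b) = 11*b (P(b) = b*(1 + 10) = b*11 = 11*b)
r = 441 (r = 21**2 = 441)
P(104 + 1) + r = 11*(104 + 1) + 441 = 11*105 + 441 = 1155 + 441 = 1596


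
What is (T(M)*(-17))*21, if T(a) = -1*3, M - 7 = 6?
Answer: 1071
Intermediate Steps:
M = 13 (M = 7 + 6 = 13)
T(a) = -3
(T(M)*(-17))*21 = -3*(-17)*21 = 51*21 = 1071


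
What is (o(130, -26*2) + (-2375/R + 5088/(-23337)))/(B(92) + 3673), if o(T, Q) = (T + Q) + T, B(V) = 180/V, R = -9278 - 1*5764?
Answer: 737315189/13030696248 ≈ 0.056583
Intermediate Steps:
R = -15042 (R = -9278 - 5764 = -15042)
o(T, Q) = Q + 2*T (o(T, Q) = (Q + T) + T = Q + 2*T)
(o(130, -26*2) + (-2375/R + 5088/(-23337)))/(B(92) + 3673) = ((-26*2 + 2*130) + (-2375/(-15042) + 5088/(-23337)))/(180/92 + 3673) = ((-52 + 260) + (-2375*(-1/15042) + 5088*(-1/23337)))/(180*(1/92) + 3673) = (208 + (2375/15042 - 1696/7779))/(45/23 + 3673) = (208 - 2345369/39003906)/(84524/23) = (8110467079/39003906)*(23/84524) = 737315189/13030696248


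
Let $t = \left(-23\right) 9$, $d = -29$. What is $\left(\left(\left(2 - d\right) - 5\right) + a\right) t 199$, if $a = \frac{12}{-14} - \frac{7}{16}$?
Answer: $- \frac{113981031}{112} \approx -1.0177 \cdot 10^{6}$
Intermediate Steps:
$a = - \frac{145}{112}$ ($a = 12 \left(- \frac{1}{14}\right) - \frac{7}{16} = - \frac{6}{7} - \frac{7}{16} = - \frac{145}{112} \approx -1.2946$)
$t = -207$
$\left(\left(\left(2 - d\right) - 5\right) + a\right) t 199 = \left(\left(\left(2 - -29\right) - 5\right) - \frac{145}{112}\right) \left(-207\right) 199 = \left(\left(\left(2 + 29\right) - 5\right) - \frac{145}{112}\right) \left(-207\right) 199 = \left(\left(31 - 5\right) - \frac{145}{112}\right) \left(-207\right) 199 = \left(26 - \frac{145}{112}\right) \left(-207\right) 199 = \frac{2767}{112} \left(-207\right) 199 = \left(- \frac{572769}{112}\right) 199 = - \frac{113981031}{112}$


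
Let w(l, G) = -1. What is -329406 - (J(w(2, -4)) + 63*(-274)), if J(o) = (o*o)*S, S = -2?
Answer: -312142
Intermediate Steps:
J(o) = -2*o² (J(o) = (o*o)*(-2) = o²*(-2) = -2*o²)
-329406 - (J(w(2, -4)) + 63*(-274)) = -329406 - (-2*(-1)² + 63*(-274)) = -329406 - (-2*1 - 17262) = -329406 - (-2 - 17262) = -329406 - 1*(-17264) = -329406 + 17264 = -312142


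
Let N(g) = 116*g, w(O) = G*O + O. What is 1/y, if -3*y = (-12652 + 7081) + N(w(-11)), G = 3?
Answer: 3/10675 ≈ 0.00028103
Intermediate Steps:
w(O) = 4*O (w(O) = 3*O + O = 4*O)
y = 10675/3 (y = -((-12652 + 7081) + 116*(4*(-11)))/3 = -(-5571 + 116*(-44))/3 = -(-5571 - 5104)/3 = -⅓*(-10675) = 10675/3 ≈ 3558.3)
1/y = 1/(10675/3) = 3/10675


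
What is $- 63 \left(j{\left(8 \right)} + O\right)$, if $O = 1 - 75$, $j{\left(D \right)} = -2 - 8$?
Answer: $5292$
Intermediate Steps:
$j{\left(D \right)} = -10$ ($j{\left(D \right)} = -2 - 8 = -10$)
$O = -74$
$- 63 \left(j{\left(8 \right)} + O\right) = - 63 \left(-10 - 74\right) = \left(-63\right) \left(-84\right) = 5292$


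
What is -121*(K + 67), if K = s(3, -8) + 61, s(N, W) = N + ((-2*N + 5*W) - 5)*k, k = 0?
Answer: -15851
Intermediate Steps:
s(N, W) = N (s(N, W) = N + ((-2*N + 5*W) - 5)*0 = N + (-5 - 2*N + 5*W)*0 = N + 0 = N)
K = 64 (K = 3 + 61 = 64)
-121*(K + 67) = -121*(64 + 67) = -121*131 = -15851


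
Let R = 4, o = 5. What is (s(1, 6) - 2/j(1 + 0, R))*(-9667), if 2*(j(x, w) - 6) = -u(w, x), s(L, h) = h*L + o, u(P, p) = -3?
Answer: -1556387/15 ≈ -1.0376e+5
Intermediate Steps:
s(L, h) = 5 + L*h (s(L, h) = h*L + 5 = L*h + 5 = 5 + L*h)
j(x, w) = 15/2 (j(x, w) = 6 + (-1*(-3))/2 = 6 + (½)*3 = 6 + 3/2 = 15/2)
(s(1, 6) - 2/j(1 + 0, R))*(-9667) = ((5 + 1*6) - 2/15/2)*(-9667) = ((5 + 6) - 2*2/15)*(-9667) = (11 - 1*4/15)*(-9667) = (11 - 4/15)*(-9667) = (161/15)*(-9667) = -1556387/15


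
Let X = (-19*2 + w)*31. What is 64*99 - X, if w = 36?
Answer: 6398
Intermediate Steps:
X = -62 (X = (-19*2 + 36)*31 = (-38 + 36)*31 = -2*31 = -62)
64*99 - X = 64*99 - 1*(-62) = 6336 + 62 = 6398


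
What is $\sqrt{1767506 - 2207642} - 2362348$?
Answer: $-2362348 + 6 i \sqrt{12226} \approx -2.3623 \cdot 10^{6} + 663.43 i$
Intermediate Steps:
$\sqrt{1767506 - 2207642} - 2362348 = \sqrt{-440136} - 2362348 = 6 i \sqrt{12226} - 2362348 = -2362348 + 6 i \sqrt{12226}$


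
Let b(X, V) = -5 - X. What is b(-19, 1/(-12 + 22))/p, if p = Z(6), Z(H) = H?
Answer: 7/3 ≈ 2.3333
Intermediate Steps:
p = 6
b(-19, 1/(-12 + 22))/p = (-5 - 1*(-19))/6 = (-5 + 19)*(1/6) = 14*(1/6) = 7/3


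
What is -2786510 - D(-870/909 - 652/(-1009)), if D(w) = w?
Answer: -851911247716/305727 ≈ -2.7865e+6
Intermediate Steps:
-2786510 - D(-870/909 - 652/(-1009)) = -2786510 - (-870/909 - 652/(-1009)) = -2786510 - (-870*1/909 - 652*(-1/1009)) = -2786510 - (-290/303 + 652/1009) = -2786510 - 1*(-95054/305727) = -2786510 + 95054/305727 = -851911247716/305727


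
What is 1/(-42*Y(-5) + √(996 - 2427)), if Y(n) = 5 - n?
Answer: -140/59277 - I*√159/59277 ≈ -0.0023618 - 0.00021272*I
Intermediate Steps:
1/(-42*Y(-5) + √(996 - 2427)) = 1/(-42*(5 - 1*(-5)) + √(996 - 2427)) = 1/(-42*(5 + 5) + √(-1431)) = 1/(-42*10 + 3*I*√159) = 1/(-420 + 3*I*√159)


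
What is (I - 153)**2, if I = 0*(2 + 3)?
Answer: 23409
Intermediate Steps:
I = 0 (I = 0*5 = 0)
(I - 153)**2 = (0 - 153)**2 = (-153)**2 = 23409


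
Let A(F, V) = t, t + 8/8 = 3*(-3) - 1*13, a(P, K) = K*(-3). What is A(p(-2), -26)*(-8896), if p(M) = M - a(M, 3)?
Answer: 204608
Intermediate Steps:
a(P, K) = -3*K
p(M) = 9 + M (p(M) = M - (-3)*3 = M - 1*(-9) = M + 9 = 9 + M)
t = -23 (t = -1 + (3*(-3) - 1*13) = -1 + (-9 - 13) = -1 - 22 = -23)
A(F, V) = -23
A(p(-2), -26)*(-8896) = -23*(-8896) = 204608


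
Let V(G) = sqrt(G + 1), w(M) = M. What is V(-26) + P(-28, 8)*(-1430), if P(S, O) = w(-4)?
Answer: 5720 + 5*I ≈ 5720.0 + 5.0*I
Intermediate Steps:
P(S, O) = -4
V(G) = sqrt(1 + G)
V(-26) + P(-28, 8)*(-1430) = sqrt(1 - 26) - 4*(-1430) = sqrt(-25) + 5720 = 5*I + 5720 = 5720 + 5*I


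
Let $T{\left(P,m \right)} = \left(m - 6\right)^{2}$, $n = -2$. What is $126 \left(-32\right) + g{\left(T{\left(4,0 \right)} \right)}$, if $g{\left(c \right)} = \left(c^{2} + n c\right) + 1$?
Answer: $-2807$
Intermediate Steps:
$T{\left(P,m \right)} = \left(-6 + m\right)^{2}$ ($T{\left(P,m \right)} = \left(m - 6\right)^{2} = \left(-6 + m\right)^{2}$)
$g{\left(c \right)} = 1 + c^{2} - 2 c$ ($g{\left(c \right)} = \left(c^{2} - 2 c\right) + 1 = 1 + c^{2} - 2 c$)
$126 \left(-32\right) + g{\left(T{\left(4,0 \right)} \right)} = 126 \left(-32\right) + \left(1 + \left(\left(-6 + 0\right)^{2}\right)^{2} - 2 \left(-6 + 0\right)^{2}\right) = -4032 + \left(1 + \left(\left(-6\right)^{2}\right)^{2} - 2 \left(-6\right)^{2}\right) = -4032 + \left(1 + 36^{2} - 72\right) = -4032 + \left(1 + 1296 - 72\right) = -4032 + 1225 = -2807$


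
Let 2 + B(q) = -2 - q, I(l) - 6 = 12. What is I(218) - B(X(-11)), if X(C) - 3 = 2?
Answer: 27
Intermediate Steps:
X(C) = 5 (X(C) = 3 + 2 = 5)
I(l) = 18 (I(l) = 6 + 12 = 18)
B(q) = -4 - q (B(q) = -2 + (-2 - q) = -4 - q)
I(218) - B(X(-11)) = 18 - (-4 - 1*5) = 18 - (-4 - 5) = 18 - 1*(-9) = 18 + 9 = 27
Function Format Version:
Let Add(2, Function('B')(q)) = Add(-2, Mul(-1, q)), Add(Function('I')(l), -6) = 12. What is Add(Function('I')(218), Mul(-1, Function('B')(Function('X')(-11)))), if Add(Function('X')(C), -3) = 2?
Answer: 27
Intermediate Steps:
Function('X')(C) = 5 (Function('X')(C) = Add(3, 2) = 5)
Function('I')(l) = 18 (Function('I')(l) = Add(6, 12) = 18)
Function('B')(q) = Add(-4, Mul(-1, q)) (Function('B')(q) = Add(-2, Add(-2, Mul(-1, q))) = Add(-4, Mul(-1, q)))
Add(Function('I')(218), Mul(-1, Function('B')(Function('X')(-11)))) = Add(18, Mul(-1, Add(-4, Mul(-1, 5)))) = Add(18, Mul(-1, Add(-4, -5))) = Add(18, Mul(-1, -9)) = Add(18, 9) = 27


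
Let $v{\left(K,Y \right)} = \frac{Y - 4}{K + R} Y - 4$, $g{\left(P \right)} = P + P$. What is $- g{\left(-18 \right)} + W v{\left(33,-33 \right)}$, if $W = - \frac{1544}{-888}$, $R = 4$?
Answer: $\frac{9593}{111} \approx 86.423$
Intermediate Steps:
$W = \frac{193}{111}$ ($W = \left(-1544\right) \left(- \frac{1}{888}\right) = \frac{193}{111} \approx 1.7387$)
$g{\left(P \right)} = 2 P$
$v{\left(K,Y \right)} = -4 + \frac{Y \left(-4 + Y\right)}{4 + K}$ ($v{\left(K,Y \right)} = \frac{Y - 4}{K + 4} Y - 4 = \frac{-4 + Y}{4 + K} Y - 4 = \frac{Y \left(-4 + Y\right)}{4 + K} - 4 = -4 + \frac{Y \left(-4 + Y\right)}{4 + K}$)
$- g{\left(-18 \right)} + W v{\left(33,-33 \right)} = - 2 \left(-18\right) + \frac{193 \frac{-16 + \left(-33\right)^{2} - 132 - -132}{4 + 33}}{111} = \left(-1\right) \left(-36\right) + \frac{193 \frac{-16 + 1089 - 132 + 132}{37}}{111} = 36 + \frac{193 \cdot \frac{1}{37} \cdot 1073}{111} = 36 + \frac{193}{111} \cdot 29 = 36 + \frac{5597}{111} = \frac{9593}{111}$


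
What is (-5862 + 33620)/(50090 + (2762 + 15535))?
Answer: 27758/68387 ≈ 0.40590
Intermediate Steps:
(-5862 + 33620)/(50090 + (2762 + 15535)) = 27758/(50090 + 18297) = 27758/68387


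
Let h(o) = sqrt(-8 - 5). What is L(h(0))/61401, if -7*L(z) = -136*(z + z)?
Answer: 272*I*sqrt(13)/429807 ≈ 0.0022817*I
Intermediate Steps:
h(o) = I*sqrt(13) (h(o) = sqrt(-13) = I*sqrt(13))
L(z) = 272*z/7 (L(z) = -(-136)*(z + z)/7 = -(-136)*2*z/7 = -(-272)*z/7 = 272*z/7)
L(h(0))/61401 = (272*(I*sqrt(13))/7)/61401 = (272*I*sqrt(13)/7)*(1/61401) = 272*I*sqrt(13)/429807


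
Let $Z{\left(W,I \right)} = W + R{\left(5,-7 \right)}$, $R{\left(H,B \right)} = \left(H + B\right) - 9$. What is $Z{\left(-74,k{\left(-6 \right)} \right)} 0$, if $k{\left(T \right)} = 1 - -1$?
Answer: $0$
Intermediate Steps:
$R{\left(H,B \right)} = -9 + B + H$ ($R{\left(H,B \right)} = \left(B + H\right) - 9 = -9 + B + H$)
$k{\left(T \right)} = 2$ ($k{\left(T \right)} = 1 + 1 = 2$)
$Z{\left(W,I \right)} = -11 + W$ ($Z{\left(W,I \right)} = W - 11 = -11 + W$)
$Z{\left(-74,k{\left(-6 \right)} \right)} 0 = \left(-11 - 74\right) 0 = \left(-85\right) 0 = 0$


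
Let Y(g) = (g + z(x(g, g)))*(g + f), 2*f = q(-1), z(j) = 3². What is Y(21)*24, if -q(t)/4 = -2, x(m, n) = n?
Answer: 18000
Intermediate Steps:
q(t) = 8 (q(t) = -4*(-2) = 8)
z(j) = 9
f = 4 (f = (½)*8 = 4)
Y(g) = (4 + g)*(9 + g) (Y(g) = (g + 9)*(g + 4) = (9 + g)*(4 + g) = (4 + g)*(9 + g))
Y(21)*24 = (36 + 21² + 13*21)*24 = (36 + 441 + 273)*24 = 750*24 = 18000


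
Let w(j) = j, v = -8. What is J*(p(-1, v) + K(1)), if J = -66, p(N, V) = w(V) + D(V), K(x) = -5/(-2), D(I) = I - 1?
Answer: 957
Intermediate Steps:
D(I) = -1 + I
K(x) = 5/2 (K(x) = -5*(-½) = 5/2)
p(N, V) = -1 + 2*V (p(N, V) = V + (-1 + V) = -1 + 2*V)
J*(p(-1, v) + K(1)) = -66*((-1 + 2*(-8)) + 5/2) = -66*((-1 - 16) + 5/2) = -66*(-17 + 5/2) = -66*(-29/2) = 957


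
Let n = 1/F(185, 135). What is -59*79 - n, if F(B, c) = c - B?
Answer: -233049/50 ≈ -4661.0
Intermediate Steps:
n = -1/50 (n = 1/(135 - 1*185) = 1/(135 - 185) = 1/(-50) = -1/50 ≈ -0.020000)
-59*79 - n = -59*79 - 1*(-1/50) = -4661 + 1/50 = -233049/50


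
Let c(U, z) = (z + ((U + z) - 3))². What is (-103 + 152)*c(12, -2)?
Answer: 1225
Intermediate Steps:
c(U, z) = (-3 + U + 2*z)² (c(U, z) = (z + (-3 + U + z))² = (-3 + U + 2*z)²)
(-103 + 152)*c(12, -2) = (-103 + 152)*(-3 + 12 + 2*(-2))² = 49*(-3 + 12 - 4)² = 49*5² = 49*25 = 1225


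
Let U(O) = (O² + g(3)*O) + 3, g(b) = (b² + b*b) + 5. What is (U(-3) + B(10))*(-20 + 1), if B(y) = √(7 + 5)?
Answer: 1083 - 38*√3 ≈ 1017.2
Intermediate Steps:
g(b) = 5 + 2*b² (g(b) = (b² + b²) + 5 = 2*b² + 5 = 5 + 2*b²)
B(y) = 2*√3 (B(y) = √12 = 2*√3)
U(O) = 3 + O² + 23*O (U(O) = (O² + (5 + 2*3²)*O) + 3 = (O² + (5 + 2*9)*O) + 3 = (O² + (5 + 18)*O) + 3 = (O² + 23*O) + 3 = 3 + O² + 23*O)
(U(-3) + B(10))*(-20 + 1) = ((3 + (-3)² + 23*(-3)) + 2*√3)*(-20 + 1) = ((3 + 9 - 69) + 2*√3)*(-19) = (-57 + 2*√3)*(-19) = 1083 - 38*√3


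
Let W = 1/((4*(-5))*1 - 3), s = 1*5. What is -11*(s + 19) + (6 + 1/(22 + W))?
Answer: -130267/505 ≈ -257.95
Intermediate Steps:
s = 5
W = -1/23 (W = 1/(-20*1 - 3) = 1/(-20 - 3) = 1/(-23) = -1/23 ≈ -0.043478)
-11*(s + 19) + (6 + 1/(22 + W)) = -11*(5 + 19) + (6 + 1/(22 - 1/23)) = -11*24 + (6 + 1/(505/23)) = -264 + (6 + 23/505) = -264 + 3053/505 = -130267/505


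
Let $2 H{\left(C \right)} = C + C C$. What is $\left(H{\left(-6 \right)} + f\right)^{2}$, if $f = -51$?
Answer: $1296$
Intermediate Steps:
$H{\left(C \right)} = \frac{C}{2} + \frac{C^{2}}{2}$ ($H{\left(C \right)} = \frac{C + C C}{2} = \frac{C + C^{2}}{2} = \frac{C}{2} + \frac{C^{2}}{2}$)
$\left(H{\left(-6 \right)} + f\right)^{2} = \left(\frac{1}{2} \left(-6\right) \left(1 - 6\right) - 51\right)^{2} = \left(\frac{1}{2} \left(-6\right) \left(-5\right) - 51\right)^{2} = \left(15 - 51\right)^{2} = \left(-36\right)^{2} = 1296$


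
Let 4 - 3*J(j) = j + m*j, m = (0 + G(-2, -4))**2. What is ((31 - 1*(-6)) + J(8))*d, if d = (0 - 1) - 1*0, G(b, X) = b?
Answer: -25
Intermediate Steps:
m = 4 (m = (0 - 2)**2 = (-2)**2 = 4)
d = -1 (d = -1 + 0 = -1)
J(j) = 4/3 - 5*j/3 (J(j) = 4/3 - (j + 4*j)/3 = 4/3 - 5*j/3)
((31 - 1*(-6)) + J(8))*d = ((31 - 1*(-6)) + (4/3 - 5/3*8))*(-1) = ((31 + 6) + (4/3 - 40/3))*(-1) = (37 - 12)*(-1) = 25*(-1) = -25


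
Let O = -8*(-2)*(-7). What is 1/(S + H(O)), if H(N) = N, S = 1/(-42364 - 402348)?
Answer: -444712/49807745 ≈ -0.0089286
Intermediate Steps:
S = -1/444712 (S = 1/(-444712) = -1/444712 ≈ -2.2486e-6)
O = -112 (O = 16*(-7) = -112)
1/(S + H(O)) = 1/(-1/444712 - 112) = 1/(-49807745/444712) = -444712/49807745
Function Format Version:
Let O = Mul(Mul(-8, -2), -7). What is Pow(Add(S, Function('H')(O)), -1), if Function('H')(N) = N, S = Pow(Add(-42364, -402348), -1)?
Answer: Rational(-444712, 49807745) ≈ -0.0089286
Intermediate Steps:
S = Rational(-1, 444712) (S = Pow(-444712, -1) = Rational(-1, 444712) ≈ -2.2486e-6)
O = -112 (O = Mul(16, -7) = -112)
Pow(Add(S, Function('H')(O)), -1) = Pow(Add(Rational(-1, 444712), -112), -1) = Pow(Rational(-49807745, 444712), -1) = Rational(-444712, 49807745)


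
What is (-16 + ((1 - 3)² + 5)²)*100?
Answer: 6500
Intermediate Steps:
(-16 + ((1 - 3)² + 5)²)*100 = (-16 + ((-2)² + 5)²)*100 = (-16 + (4 + 5)²)*100 = (-16 + 9²)*100 = (-16 + 81)*100 = 65*100 = 6500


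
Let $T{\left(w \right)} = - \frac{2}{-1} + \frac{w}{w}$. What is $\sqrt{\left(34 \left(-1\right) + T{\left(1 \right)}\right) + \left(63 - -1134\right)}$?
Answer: $\sqrt{1166} \approx 34.147$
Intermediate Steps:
$T{\left(w \right)} = 3$ ($T{\left(w \right)} = \left(-2\right) \left(-1\right) + 1 = 2 + 1 = 3$)
$\sqrt{\left(34 \left(-1\right) + T{\left(1 \right)}\right) + \left(63 - -1134\right)} = \sqrt{\left(34 \left(-1\right) + 3\right) + \left(63 - -1134\right)} = \sqrt{\left(-34 + 3\right) + \left(63 + 1134\right)} = \sqrt{-31 + 1197} = \sqrt{1166}$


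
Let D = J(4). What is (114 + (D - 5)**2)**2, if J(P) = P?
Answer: 13225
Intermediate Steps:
D = 4
(114 + (D - 5)**2)**2 = (114 + (4 - 5)**2)**2 = (114 + (-1)**2)**2 = (114 + 1)**2 = 115**2 = 13225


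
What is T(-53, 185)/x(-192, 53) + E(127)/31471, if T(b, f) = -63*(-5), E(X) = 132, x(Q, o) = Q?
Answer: -299637/183104 ≈ -1.6364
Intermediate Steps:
T(b, f) = 315
T(-53, 185)/x(-192, 53) + E(127)/31471 = 315/(-192) + 132/31471 = 315*(-1/192) + 132*(1/31471) = -105/64 + 12/2861 = -299637/183104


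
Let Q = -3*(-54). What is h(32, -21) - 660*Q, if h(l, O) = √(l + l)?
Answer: -106912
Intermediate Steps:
Q = 162
h(l, O) = √2*√l (h(l, O) = √(2*l) = √2*√l)
h(32, -21) - 660*Q = √2*√32 - 660*162 = √2*(4*√2) - 106920 = 8 - 106920 = -106912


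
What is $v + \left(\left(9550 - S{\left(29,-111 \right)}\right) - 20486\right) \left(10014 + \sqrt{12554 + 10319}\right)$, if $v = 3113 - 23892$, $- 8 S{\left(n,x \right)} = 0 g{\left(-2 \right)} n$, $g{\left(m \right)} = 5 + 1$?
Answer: $-109533883 - 10936 \sqrt{22873} \approx -1.1119 \cdot 10^{8}$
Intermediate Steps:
$g{\left(m \right)} = 6$
$S{\left(n,x \right)} = 0$ ($S{\left(n,x \right)} = - \frac{0 \cdot 6 n}{8} = - \frac{0 n}{8} = \left(- \frac{1}{8}\right) 0 = 0$)
$v = -20779$ ($v = 3113 - 23892 = -20779$)
$v + \left(\left(9550 - S{\left(29,-111 \right)}\right) - 20486\right) \left(10014 + \sqrt{12554 + 10319}\right) = -20779 + \left(\left(9550 - 0\right) - 20486\right) \left(10014 + \sqrt{12554 + 10319}\right) = -20779 + \left(\left(9550 + 0\right) - 20486\right) \left(10014 + \sqrt{22873}\right) = -20779 + \left(9550 - 20486\right) \left(10014 + \sqrt{22873}\right) = -20779 - 10936 \left(10014 + \sqrt{22873}\right) = -20779 - \left(109513104 + 10936 \sqrt{22873}\right) = -109533883 - 10936 \sqrt{22873}$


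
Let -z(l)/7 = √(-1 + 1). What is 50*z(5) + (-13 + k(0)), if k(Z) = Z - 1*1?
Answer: -14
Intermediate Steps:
k(Z) = -1 + Z (k(Z) = Z - 1 = -1 + Z)
z(l) = 0 (z(l) = -7*√(-1 + 1) = -7*√0 = -7*0 = 0)
50*z(5) + (-13 + k(0)) = 50*0 + (-13 + (-1 + 0)) = 0 + (-13 - 1) = 0 - 14 = -14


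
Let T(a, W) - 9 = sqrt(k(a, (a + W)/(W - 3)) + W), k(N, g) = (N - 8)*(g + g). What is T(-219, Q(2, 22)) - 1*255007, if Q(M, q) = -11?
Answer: -254998 + I*sqrt(366009)/7 ≈ -2.55e+5 + 86.427*I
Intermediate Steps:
k(N, g) = 2*g*(-8 + N) (k(N, g) = (-8 + N)*(2*g) = 2*g*(-8 + N))
T(a, W) = 9 + sqrt(W + 2*(-8 + a)*(W + a)/(-3 + W)) (T(a, W) = 9 + sqrt(2*((a + W)/(W - 3))*(-8 + a) + W) = 9 + sqrt(2*((W + a)/(-3 + W))*(-8 + a) + W) = 9 + sqrt(2*(-8 + a)*(W + a)/(-3 + W) + W) = 9 + sqrt(W + 2*(-8 + a)*(W + a)/(-3 + W)))
T(-219, Q(2, 22)) - 1*255007 = (9 + sqrt((-11*(-3 - 11) + 2*(-8 - 219)*(-11 - 219))/(-3 - 11))) - 1*255007 = (9 + sqrt((-11*(-14) + 2*(-227)*(-230))/(-14))) - 255007 = (9 + sqrt(-(154 + 104420)/14)) - 255007 = (9 + sqrt(-1/14*104574)) - 255007 = (9 + sqrt(-52287/7)) - 255007 = (9 + I*sqrt(366009)/7) - 255007 = -254998 + I*sqrt(366009)/7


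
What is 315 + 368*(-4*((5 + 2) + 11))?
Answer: -26181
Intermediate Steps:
315 + 368*(-4*((5 + 2) + 11)) = 315 + 368*(-4*(7 + 11)) = 315 + 368*(-4*18) = 315 + 368*(-72) = 315 - 26496 = -26181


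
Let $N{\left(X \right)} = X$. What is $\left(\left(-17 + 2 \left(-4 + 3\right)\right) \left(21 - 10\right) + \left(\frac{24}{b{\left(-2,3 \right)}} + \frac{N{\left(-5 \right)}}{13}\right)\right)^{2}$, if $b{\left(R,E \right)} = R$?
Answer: $\frac{8282884}{169} \approx 49011.0$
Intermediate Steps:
$\left(\left(-17 + 2 \left(-4 + 3\right)\right) \left(21 - 10\right) + \left(\frac{24}{b{\left(-2,3 \right)}} + \frac{N{\left(-5 \right)}}{13}\right)\right)^{2} = \left(\left(-17 + 2 \left(-4 + 3\right)\right) \left(21 - 10\right) + \left(\frac{24}{-2} - \frac{5}{13}\right)\right)^{2} = \left(\left(-17 + 2 \left(-1\right)\right) 11 + \left(24 \left(- \frac{1}{2}\right) - \frac{5}{13}\right)\right)^{2} = \left(\left(-17 - 2\right) 11 - \frac{161}{13}\right)^{2} = \left(\left(-19\right) 11 - \frac{161}{13}\right)^{2} = \left(-209 - \frac{161}{13}\right)^{2} = \left(- \frac{2878}{13}\right)^{2} = \frac{8282884}{169}$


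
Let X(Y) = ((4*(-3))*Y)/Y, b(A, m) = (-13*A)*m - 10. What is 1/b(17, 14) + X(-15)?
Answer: -37249/3104 ≈ -12.000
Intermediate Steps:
b(A, m) = -10 - 13*A*m (b(A, m) = -13*A*m - 10 = -10 - 13*A*m)
X(Y) = -12 (X(Y) = (-12*Y)/Y = -12)
1/b(17, 14) + X(-15) = 1/(-10 - 13*17*14) - 12 = 1/(-10 - 3094) - 12 = 1/(-3104) - 12 = -1/3104 - 12 = -37249/3104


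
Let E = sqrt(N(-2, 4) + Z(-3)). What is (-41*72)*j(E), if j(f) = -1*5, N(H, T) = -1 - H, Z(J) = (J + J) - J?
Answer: 14760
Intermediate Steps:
Z(J) = J (Z(J) = 2*J - J = J)
E = I*sqrt(2) (E = sqrt((-1 - 1*(-2)) - 3) = sqrt((-1 + 2) - 3) = sqrt(1 - 3) = sqrt(-2) = I*sqrt(2) ≈ 1.4142*I)
j(f) = -5
(-41*72)*j(E) = -41*72*(-5) = -2952*(-5) = 14760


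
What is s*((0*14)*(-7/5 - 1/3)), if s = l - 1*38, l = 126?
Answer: 0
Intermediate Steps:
s = 88 (s = 126 - 1*38 = 126 - 38 = 88)
s*((0*14)*(-7/5 - 1/3)) = 88*((0*14)*(-7/5 - 1/3)) = 88*(0*(-7*⅕ - 1*⅓)) = 88*(0*(-7/5 - ⅓)) = 88*(0*(-26/15)) = 88*0 = 0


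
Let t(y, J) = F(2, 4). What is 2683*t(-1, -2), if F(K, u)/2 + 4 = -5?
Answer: -48294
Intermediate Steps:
F(K, u) = -18 (F(K, u) = -8 + 2*(-5) = -8 - 10 = -18)
t(y, J) = -18
2683*t(-1, -2) = 2683*(-18) = -48294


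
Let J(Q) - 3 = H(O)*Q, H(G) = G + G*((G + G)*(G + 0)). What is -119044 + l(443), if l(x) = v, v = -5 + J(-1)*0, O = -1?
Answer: -119049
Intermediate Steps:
H(G) = G + 2*G³ (H(G) = G + G*((2*G)*G) = G + G*(2*G²) = G + 2*G³)
J(Q) = 3 - 3*Q (J(Q) = 3 + (-1 + 2*(-1)³)*Q = 3 + (-1 + 2*(-1))*Q = 3 + (-1 - 2)*Q = 3 - 3*Q)
v = -5 (v = -5 + (3 - 3*(-1))*0 = -5 + (3 + 3)*0 = -5 + 6*0 = -5 + 0 = -5)
l(x) = -5
-119044 + l(443) = -119044 - 5 = -119049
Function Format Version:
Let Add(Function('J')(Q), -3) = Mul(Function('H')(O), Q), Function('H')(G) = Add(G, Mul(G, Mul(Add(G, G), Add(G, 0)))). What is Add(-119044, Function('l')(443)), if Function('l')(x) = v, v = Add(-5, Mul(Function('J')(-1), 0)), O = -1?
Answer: -119049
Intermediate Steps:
Function('H')(G) = Add(G, Mul(2, Pow(G, 3))) (Function('H')(G) = Add(G, Mul(G, Mul(Mul(2, G), G))) = Add(G, Mul(G, Mul(2, Pow(G, 2)))) = Add(G, Mul(2, Pow(G, 3))))
Function('J')(Q) = Add(3, Mul(-3, Q)) (Function('J')(Q) = Add(3, Mul(Add(-1, Mul(2, Pow(-1, 3))), Q)) = Add(3, Mul(Add(-1, Mul(2, -1)), Q)) = Add(3, Mul(Add(-1, -2), Q)) = Add(3, Mul(-3, Q)))
v = -5 (v = Add(-5, Mul(Add(3, Mul(-3, -1)), 0)) = Add(-5, Mul(Add(3, 3), 0)) = Add(-5, Mul(6, 0)) = Add(-5, 0) = -5)
Function('l')(x) = -5
Add(-119044, Function('l')(443)) = Add(-119044, -5) = -119049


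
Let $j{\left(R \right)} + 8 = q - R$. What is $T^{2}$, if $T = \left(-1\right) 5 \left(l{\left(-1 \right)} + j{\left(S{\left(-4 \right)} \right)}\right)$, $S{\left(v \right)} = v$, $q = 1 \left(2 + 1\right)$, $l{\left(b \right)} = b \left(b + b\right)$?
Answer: $25$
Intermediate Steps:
$l{\left(b \right)} = 2 b^{2}$ ($l{\left(b \right)} = b 2 b = 2 b^{2}$)
$q = 3$ ($q = 1 \cdot 3 = 3$)
$j{\left(R \right)} = -5 - R$ ($j{\left(R \right)} = -8 - \left(-3 + R\right) = -5 - R$)
$T = -5$ ($T = \left(-1\right) 5 \left(2 \left(-1\right)^{2} - 1\right) = - 5 \left(2 \cdot 1 + \left(-5 + 4\right)\right) = - 5 \left(2 - 1\right) = \left(-5\right) 1 = -5$)
$T^{2} = \left(-5\right)^{2} = 25$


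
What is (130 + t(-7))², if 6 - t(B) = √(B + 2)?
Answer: (136 - I*√5)² ≈ 18491.0 - 608.21*I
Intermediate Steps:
t(B) = 6 - √(2 + B) (t(B) = 6 - √(B + 2) = 6 - √(2 + B))
(130 + t(-7))² = (130 + (6 - √(2 - 7)))² = (130 + (6 - √(-5)))² = (130 + (6 - I*√5))² = (136 - I*√5)²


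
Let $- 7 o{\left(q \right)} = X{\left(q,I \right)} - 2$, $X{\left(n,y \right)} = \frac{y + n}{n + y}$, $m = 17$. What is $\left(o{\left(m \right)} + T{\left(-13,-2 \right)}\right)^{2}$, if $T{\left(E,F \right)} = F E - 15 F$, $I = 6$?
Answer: $\frac{154449}{49} \approx 3152.0$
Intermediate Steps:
$T{\left(E,F \right)} = - 15 F + E F$ ($T{\left(E,F \right)} = E F - 15 F = - 15 F + E F$)
$X{\left(n,y \right)} = 1$ ($X{\left(n,y \right)} = \frac{n + y}{n + y} = 1$)
$o{\left(q \right)} = \frac{1}{7}$ ($o{\left(q \right)} = - \frac{1 - 2}{7} = \left(- \frac{1}{7}\right) \left(-1\right) = \frac{1}{7}$)
$\left(o{\left(m \right)} + T{\left(-13,-2 \right)}\right)^{2} = \left(\frac{1}{7} - 2 \left(-15 - 13\right)\right)^{2} = \left(\frac{1}{7} - -56\right)^{2} = \left(\frac{1}{7} + 56\right)^{2} = \left(\frac{393}{7}\right)^{2} = \frac{154449}{49}$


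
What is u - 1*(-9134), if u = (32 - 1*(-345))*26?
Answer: 18936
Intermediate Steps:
u = 9802 (u = (32 + 345)*26 = 377*26 = 9802)
u - 1*(-9134) = 9802 - 1*(-9134) = 9802 + 9134 = 18936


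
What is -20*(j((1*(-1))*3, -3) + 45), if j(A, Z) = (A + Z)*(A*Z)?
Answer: 180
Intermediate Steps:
j(A, Z) = A*Z*(A + Z)
-20*(j((1*(-1))*3, -3) + 45) = -20*(((1*(-1))*3)*(-3)*((1*(-1))*3 - 3) + 45) = -20*(-1*3*(-3)*(-1*3 - 3) + 45) = -20*(-3*(-3)*(-3 - 3) + 45) = -20*(-3*(-3)*(-6) + 45) = -20*(-54 + 45) = -20*(-9) = 180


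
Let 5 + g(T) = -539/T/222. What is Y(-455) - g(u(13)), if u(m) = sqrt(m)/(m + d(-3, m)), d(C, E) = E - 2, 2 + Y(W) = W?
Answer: -452 + 2156*sqrt(13)/481 ≈ -435.84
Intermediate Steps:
Y(W) = -2 + W
d(C, E) = -2 + E
u(m) = sqrt(m)/(-2 + 2*m) (u(m) = sqrt(m)/(m + (-2 + m)) = sqrt(m)/(-2 + 2*m))
g(T) = -5 - 539/(222*T) (g(T) = -5 - 539/T/222 = -5 - 539/T*(1/222) = -5 - 539/(222*T))
Y(-455) - g(u(13)) = (-2 - 455) - (-5 - 539*2*sqrt(13)*(-1 + 13)/13/222) = -457 - (-5 - 539*24*sqrt(13)/13/222) = -457 - (-5 - 2156*sqrt(13)/481) = -457 + (5 + 2156*sqrt(13)/481) = -452 + 2156*sqrt(13)/481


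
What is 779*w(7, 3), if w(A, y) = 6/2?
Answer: 2337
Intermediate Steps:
w(A, y) = 3 (w(A, y) = 6*(1/2) = 3)
779*w(7, 3) = 779*3 = 2337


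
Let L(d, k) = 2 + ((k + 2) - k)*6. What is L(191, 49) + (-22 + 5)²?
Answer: 303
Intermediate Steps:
L(d, k) = 14 (L(d, k) = 2 + ((2 + k) - k)*6 = 2 + 2*6 = 2 + 12 = 14)
L(191, 49) + (-22 + 5)² = 14 + (-22 + 5)² = 14 + (-17)² = 14 + 289 = 303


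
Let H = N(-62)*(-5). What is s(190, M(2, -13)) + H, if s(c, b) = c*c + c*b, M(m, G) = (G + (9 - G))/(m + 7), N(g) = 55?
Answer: 36015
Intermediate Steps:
H = -275 (H = 55*(-5) = -275)
M(m, G) = 9/(7 + m)
s(c, b) = c² + b*c
s(190, M(2, -13)) + H = 190*(9/(7 + 2) + 190) - 275 = 190*(9/9 + 190) - 275 = 190*(9*(⅑) + 190) - 275 = 190*(1 + 190) - 275 = 190*191 - 275 = 36290 - 275 = 36015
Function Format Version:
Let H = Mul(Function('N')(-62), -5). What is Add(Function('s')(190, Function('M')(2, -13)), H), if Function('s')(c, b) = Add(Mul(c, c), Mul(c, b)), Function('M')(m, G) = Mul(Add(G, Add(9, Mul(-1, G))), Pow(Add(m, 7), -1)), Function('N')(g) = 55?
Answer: 36015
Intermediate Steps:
H = -275 (H = Mul(55, -5) = -275)
Function('M')(m, G) = Mul(9, Pow(Add(7, m), -1))
Function('s')(c, b) = Add(Pow(c, 2), Mul(b, c))
Add(Function('s')(190, Function('M')(2, -13)), H) = Add(Mul(190, Add(Mul(9, Pow(Add(7, 2), -1)), 190)), -275) = Add(Mul(190, Add(Mul(9, Pow(9, -1)), 190)), -275) = Add(Mul(190, Add(Mul(9, Rational(1, 9)), 190)), -275) = Add(Mul(190, Add(1, 190)), -275) = Add(Mul(190, 191), -275) = Add(36290, -275) = 36015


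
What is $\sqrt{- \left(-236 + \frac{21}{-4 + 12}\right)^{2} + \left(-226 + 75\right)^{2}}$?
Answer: $\frac{5 i \sqrt{81057}}{8} \approx 177.94 i$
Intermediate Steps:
$\sqrt{- \left(-236 + \frac{21}{-4 + 12}\right)^{2} + \left(-226 + 75\right)^{2}} = \sqrt{- \left(-236 + \frac{21}{8}\right)^{2} + \left(-151\right)^{2}} = \sqrt{- \left(-236 + 21 \cdot \frac{1}{8}\right)^{2} + 22801} = \sqrt{- \left(-236 + \frac{21}{8}\right)^{2} + 22801} = \sqrt{- \left(- \frac{1867}{8}\right)^{2} + 22801} = \sqrt{\left(-1\right) \frac{3485689}{64} + 22801} = \sqrt{- \frac{3485689}{64} + 22801} = \sqrt{- \frac{2026425}{64}} = \frac{5 i \sqrt{81057}}{8}$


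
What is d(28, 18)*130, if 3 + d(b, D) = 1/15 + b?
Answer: 9776/3 ≈ 3258.7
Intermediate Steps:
d(b, D) = -44/15 + b (d(b, D) = -3 + (1/15 + b) = -44/15 + b)
d(28, 18)*130 = (-44/15 + 28)*130 = (376/15)*130 = 9776/3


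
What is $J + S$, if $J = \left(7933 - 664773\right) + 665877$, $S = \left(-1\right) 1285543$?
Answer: $-1276506$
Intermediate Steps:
$S = -1285543$
$J = 9037$ ($J = -656840 + 665877 = 9037$)
$J + S = 9037 - 1285543 = -1276506$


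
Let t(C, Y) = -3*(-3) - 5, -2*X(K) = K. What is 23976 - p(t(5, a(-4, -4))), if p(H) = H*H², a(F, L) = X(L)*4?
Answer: 23912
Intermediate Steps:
X(K) = -K/2
a(F, L) = -2*L (a(F, L) = -L/2*4 = -2*L)
t(C, Y) = 4 (t(C, Y) = 9 - 5 = 4)
p(H) = H³
23976 - p(t(5, a(-4, -4))) = 23976 - 1*4³ = 23976 - 1*64 = 23976 - 64 = 23912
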